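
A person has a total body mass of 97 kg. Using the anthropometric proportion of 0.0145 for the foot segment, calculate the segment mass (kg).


m_segment = body_mass * fraction
m_segment = 97 * 0.0145
m_segment = 1.4065


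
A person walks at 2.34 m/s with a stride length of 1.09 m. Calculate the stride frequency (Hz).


f = v / stride_length
f = 2.34 / 1.09
f = 2.1468


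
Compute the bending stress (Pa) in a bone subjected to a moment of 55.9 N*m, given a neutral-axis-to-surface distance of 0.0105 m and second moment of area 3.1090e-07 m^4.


sigma = M * c / I
sigma = 55.9 * 0.0105 / 3.1090e-07
M * c = 0.5869
sigma = 1.8879e+06


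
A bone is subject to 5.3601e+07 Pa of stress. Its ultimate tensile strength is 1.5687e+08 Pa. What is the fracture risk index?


FRI = applied / ultimate
FRI = 5.3601e+07 / 1.5687e+08
FRI = 0.3417


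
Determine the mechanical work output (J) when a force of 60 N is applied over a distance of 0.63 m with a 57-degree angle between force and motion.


W = F * d * cos(theta)
theta = 57 deg = 0.9948 rad
cos(theta) = 0.5446
W = 60 * 0.63 * 0.5446
W = 20.5874


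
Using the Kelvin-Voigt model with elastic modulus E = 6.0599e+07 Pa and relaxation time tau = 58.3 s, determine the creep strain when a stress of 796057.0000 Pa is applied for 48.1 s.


epsilon(t) = (sigma/E) * (1 - exp(-t/tau))
sigma/E = 796057.0000 / 6.0599e+07 = 0.0131
exp(-t/tau) = exp(-48.1 / 58.3) = 0.4382
epsilon = 0.0131 * (1 - 0.4382)
epsilon = 0.0074


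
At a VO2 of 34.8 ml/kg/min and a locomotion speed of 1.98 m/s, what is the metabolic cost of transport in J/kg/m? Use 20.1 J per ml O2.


Power per kg = VO2 * 20.1 / 60
Power per kg = 34.8 * 20.1 / 60 = 11.6580 W/kg
Cost = power_per_kg / speed
Cost = 11.6580 / 1.98
Cost = 5.8879


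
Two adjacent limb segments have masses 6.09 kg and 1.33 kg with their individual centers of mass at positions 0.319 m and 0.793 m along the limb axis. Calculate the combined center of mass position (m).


COM = (m1*x1 + m2*x2) / (m1 + m2)
COM = (6.09*0.319 + 1.33*0.793) / (6.09 + 1.33)
Numerator = 2.9974
Denominator = 7.4200
COM = 0.4040


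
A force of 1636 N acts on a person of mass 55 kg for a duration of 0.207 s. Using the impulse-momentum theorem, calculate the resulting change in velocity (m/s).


J = F * dt = 1636 * 0.207 = 338.6520 N*s
delta_v = J / m
delta_v = 338.6520 / 55
delta_v = 6.1573


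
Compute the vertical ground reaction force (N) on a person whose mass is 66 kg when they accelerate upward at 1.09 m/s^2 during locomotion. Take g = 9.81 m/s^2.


GRF = m * (g + a)
GRF = 66 * (9.81 + 1.09)
GRF = 66 * 10.9000
GRF = 719.4000


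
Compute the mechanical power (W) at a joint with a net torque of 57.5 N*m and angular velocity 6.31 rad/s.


P = M * omega
P = 57.5 * 6.31
P = 362.8250


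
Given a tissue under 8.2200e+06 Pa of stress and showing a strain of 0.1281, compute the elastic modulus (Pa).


E = stress / strain
E = 8.2200e+06 / 0.1281
E = 6.4169e+07


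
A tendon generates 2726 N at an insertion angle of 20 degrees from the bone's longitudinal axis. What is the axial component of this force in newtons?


F_eff = F_tendon * cos(theta)
theta = 20 deg = 0.3491 rad
cos(theta) = 0.9397
F_eff = 2726 * 0.9397
F_eff = 2561.6021


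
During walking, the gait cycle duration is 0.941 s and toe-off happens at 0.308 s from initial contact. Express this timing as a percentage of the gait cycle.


pct = (event_time / cycle_time) * 100
pct = (0.308 / 0.941) * 100
ratio = 0.3273
pct = 32.7311


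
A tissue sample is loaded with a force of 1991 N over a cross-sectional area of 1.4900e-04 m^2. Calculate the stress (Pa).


stress = F / A
stress = 1991 / 1.4900e-04
stress = 1.3362e+07


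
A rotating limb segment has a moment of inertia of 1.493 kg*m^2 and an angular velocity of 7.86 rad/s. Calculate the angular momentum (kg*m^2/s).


L = I * omega
L = 1.493 * 7.86
L = 11.7350


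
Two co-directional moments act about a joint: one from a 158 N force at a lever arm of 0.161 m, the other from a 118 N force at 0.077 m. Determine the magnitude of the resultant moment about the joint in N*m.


M = F1 * d1 + F2 * d2
M = 158 * 0.161 + 118 * 0.077
M = 25.4380 + 9.0860
M = 34.5240


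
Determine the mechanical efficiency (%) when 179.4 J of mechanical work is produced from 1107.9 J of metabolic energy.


eta = (W_mech / E_meta) * 100
eta = (179.4 / 1107.9) * 100
ratio = 0.1619
eta = 16.1928


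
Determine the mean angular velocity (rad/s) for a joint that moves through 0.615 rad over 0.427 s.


omega = delta_theta / delta_t
omega = 0.615 / 0.427
omega = 1.4403


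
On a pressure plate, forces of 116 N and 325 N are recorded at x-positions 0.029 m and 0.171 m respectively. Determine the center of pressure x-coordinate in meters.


COP_x = (F1*x1 + F2*x2) / (F1 + F2)
COP_x = (116*0.029 + 325*0.171) / (116 + 325)
Numerator = 58.9390
Denominator = 441
COP_x = 0.1336


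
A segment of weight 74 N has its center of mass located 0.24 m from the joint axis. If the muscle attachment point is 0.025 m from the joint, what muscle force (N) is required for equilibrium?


F_muscle = W * d_load / d_muscle
F_muscle = 74 * 0.24 / 0.025
Numerator = 17.7600
F_muscle = 710.4000


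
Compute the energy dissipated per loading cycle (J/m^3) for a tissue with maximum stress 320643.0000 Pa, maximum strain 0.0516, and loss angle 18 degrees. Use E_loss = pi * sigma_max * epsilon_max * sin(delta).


E_loss = pi * sigma_max * epsilon_max * sin(delta)
delta = 18 deg = 0.3142 rad
sin(delta) = 0.3090
E_loss = pi * 320643.0000 * 0.0516 * 0.3090
E_loss = 16062.1509


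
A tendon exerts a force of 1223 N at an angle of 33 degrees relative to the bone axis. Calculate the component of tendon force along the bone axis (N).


F_eff = F_tendon * cos(theta)
theta = 33 deg = 0.5760 rad
cos(theta) = 0.8387
F_eff = 1223 * 0.8387
F_eff = 1025.6941


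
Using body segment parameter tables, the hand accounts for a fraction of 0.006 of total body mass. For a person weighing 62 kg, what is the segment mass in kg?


m_segment = body_mass * fraction
m_segment = 62 * 0.006
m_segment = 0.3720


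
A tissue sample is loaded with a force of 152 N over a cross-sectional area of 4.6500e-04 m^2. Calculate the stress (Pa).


stress = F / A
stress = 152 / 4.6500e-04
stress = 326881.7204


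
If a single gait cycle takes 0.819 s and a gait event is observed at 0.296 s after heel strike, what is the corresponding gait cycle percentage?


pct = (event_time / cycle_time) * 100
pct = (0.296 / 0.819) * 100
ratio = 0.3614
pct = 36.1416


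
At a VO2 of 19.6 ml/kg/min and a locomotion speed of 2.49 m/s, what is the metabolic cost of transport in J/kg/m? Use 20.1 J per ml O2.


Power per kg = VO2 * 20.1 / 60
Power per kg = 19.6 * 20.1 / 60 = 6.5660 W/kg
Cost = power_per_kg / speed
Cost = 6.5660 / 2.49
Cost = 2.6369


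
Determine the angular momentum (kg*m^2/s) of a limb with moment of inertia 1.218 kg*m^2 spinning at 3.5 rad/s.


L = I * omega
L = 1.218 * 3.5
L = 4.2630


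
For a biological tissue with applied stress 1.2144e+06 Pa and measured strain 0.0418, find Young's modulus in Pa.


E = stress / strain
E = 1.2144e+06 / 0.0418
E = 2.9053e+07


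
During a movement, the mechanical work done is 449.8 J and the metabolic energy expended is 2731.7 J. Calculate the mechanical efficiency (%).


eta = (W_mech / E_meta) * 100
eta = (449.8 / 2731.7) * 100
ratio = 0.1647
eta = 16.4659


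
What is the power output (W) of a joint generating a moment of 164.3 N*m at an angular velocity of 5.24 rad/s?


P = M * omega
P = 164.3 * 5.24
P = 860.9320


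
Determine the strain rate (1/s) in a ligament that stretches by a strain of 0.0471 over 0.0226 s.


strain_rate = delta_strain / delta_t
strain_rate = 0.0471 / 0.0226
strain_rate = 2.0841


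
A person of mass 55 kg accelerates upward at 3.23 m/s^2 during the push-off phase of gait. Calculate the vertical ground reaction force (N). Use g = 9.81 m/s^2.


GRF = m * (g + a)
GRF = 55 * (9.81 + 3.23)
GRF = 55 * 13.0400
GRF = 717.2000


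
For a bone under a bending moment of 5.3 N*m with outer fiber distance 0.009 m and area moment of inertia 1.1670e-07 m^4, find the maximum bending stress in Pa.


sigma = M * c / I
sigma = 5.3 * 0.009 / 1.1670e-07
M * c = 0.0477
sigma = 408740.3599


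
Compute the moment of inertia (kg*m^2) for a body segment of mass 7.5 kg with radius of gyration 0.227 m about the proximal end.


I = m * k^2
I = 7.5 * 0.227^2
k^2 = 0.0515
I = 0.3865


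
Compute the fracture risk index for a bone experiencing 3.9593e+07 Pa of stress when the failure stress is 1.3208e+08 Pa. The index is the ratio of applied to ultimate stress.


FRI = applied / ultimate
FRI = 3.9593e+07 / 1.3208e+08
FRI = 0.2998


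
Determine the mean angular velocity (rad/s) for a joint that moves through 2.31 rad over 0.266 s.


omega = delta_theta / delta_t
omega = 2.31 / 0.266
omega = 8.6842


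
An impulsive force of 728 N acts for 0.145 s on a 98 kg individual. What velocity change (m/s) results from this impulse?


J = F * dt = 728 * 0.145 = 105.5600 N*s
delta_v = J / m
delta_v = 105.5600 / 98
delta_v = 1.0771


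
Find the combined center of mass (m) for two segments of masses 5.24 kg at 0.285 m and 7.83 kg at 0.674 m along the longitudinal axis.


COM = (m1*x1 + m2*x2) / (m1 + m2)
COM = (5.24*0.285 + 7.83*0.674) / (5.24 + 7.83)
Numerator = 6.7708
Denominator = 13.0700
COM = 0.5180


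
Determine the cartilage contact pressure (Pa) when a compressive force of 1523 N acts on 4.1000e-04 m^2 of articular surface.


P = F / A
P = 1523 / 4.1000e-04
P = 3.7146e+06


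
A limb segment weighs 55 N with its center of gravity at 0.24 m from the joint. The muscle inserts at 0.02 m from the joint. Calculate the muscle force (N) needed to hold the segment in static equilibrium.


F_muscle = W * d_load / d_muscle
F_muscle = 55 * 0.24 / 0.02
Numerator = 13.2000
F_muscle = 660.0000


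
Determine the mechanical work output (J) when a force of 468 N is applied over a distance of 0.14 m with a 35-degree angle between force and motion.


W = F * d * cos(theta)
theta = 35 deg = 0.6109 rad
cos(theta) = 0.8192
W = 468 * 0.14 * 0.8192
W = 53.6708


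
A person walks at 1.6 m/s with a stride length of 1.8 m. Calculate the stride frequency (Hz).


f = v / stride_length
f = 1.6 / 1.8
f = 0.8889


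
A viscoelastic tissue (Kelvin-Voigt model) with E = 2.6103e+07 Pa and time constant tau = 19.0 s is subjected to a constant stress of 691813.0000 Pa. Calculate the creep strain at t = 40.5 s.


epsilon(t) = (sigma/E) * (1 - exp(-t/tau))
sigma/E = 691813.0000 / 2.6103e+07 = 0.0265
exp(-t/tau) = exp(-40.5 / 19.0) = 0.1186
epsilon = 0.0265 * (1 - 0.1186)
epsilon = 0.0234


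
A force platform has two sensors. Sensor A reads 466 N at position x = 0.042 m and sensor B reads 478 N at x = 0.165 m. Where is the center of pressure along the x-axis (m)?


COP_x = (F1*x1 + F2*x2) / (F1 + F2)
COP_x = (466*0.042 + 478*0.165) / (466 + 478)
Numerator = 98.4420
Denominator = 944
COP_x = 0.1043


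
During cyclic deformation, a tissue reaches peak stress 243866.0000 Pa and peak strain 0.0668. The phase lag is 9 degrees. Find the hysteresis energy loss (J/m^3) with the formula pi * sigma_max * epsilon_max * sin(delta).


E_loss = pi * sigma_max * epsilon_max * sin(delta)
delta = 9 deg = 0.1571 rad
sin(delta) = 0.1564
E_loss = pi * 243866.0000 * 0.0668 * 0.1564
E_loss = 8005.8976


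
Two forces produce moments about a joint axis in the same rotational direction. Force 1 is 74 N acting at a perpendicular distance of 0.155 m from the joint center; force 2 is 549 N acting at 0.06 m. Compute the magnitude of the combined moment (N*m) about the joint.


M = F1 * d1 + F2 * d2
M = 74 * 0.155 + 549 * 0.06
M = 11.4700 + 32.9400
M = 44.4100


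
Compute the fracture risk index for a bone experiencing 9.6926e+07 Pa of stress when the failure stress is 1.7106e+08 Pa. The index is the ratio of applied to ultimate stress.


FRI = applied / ultimate
FRI = 9.6926e+07 / 1.7106e+08
FRI = 0.5666


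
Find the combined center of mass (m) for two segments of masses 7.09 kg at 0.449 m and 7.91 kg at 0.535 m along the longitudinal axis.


COM = (m1*x1 + m2*x2) / (m1 + m2)
COM = (7.09*0.449 + 7.91*0.535) / (7.09 + 7.91)
Numerator = 7.4153
Denominator = 15.0000
COM = 0.4944


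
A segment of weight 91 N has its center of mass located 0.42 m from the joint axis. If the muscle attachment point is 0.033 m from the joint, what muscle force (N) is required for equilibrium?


F_muscle = W * d_load / d_muscle
F_muscle = 91 * 0.42 / 0.033
Numerator = 38.2200
F_muscle = 1158.1818


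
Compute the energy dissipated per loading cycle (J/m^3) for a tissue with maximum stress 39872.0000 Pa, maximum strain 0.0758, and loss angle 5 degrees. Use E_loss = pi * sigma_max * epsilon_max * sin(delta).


E_loss = pi * sigma_max * epsilon_max * sin(delta)
delta = 5 deg = 0.0873 rad
sin(delta) = 0.0872
E_loss = pi * 39872.0000 * 0.0758 * 0.0872
E_loss = 827.5288


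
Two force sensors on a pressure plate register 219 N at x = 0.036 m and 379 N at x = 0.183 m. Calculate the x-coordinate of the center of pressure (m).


COP_x = (F1*x1 + F2*x2) / (F1 + F2)
COP_x = (219*0.036 + 379*0.183) / (219 + 379)
Numerator = 77.2410
Denominator = 598
COP_x = 0.1292


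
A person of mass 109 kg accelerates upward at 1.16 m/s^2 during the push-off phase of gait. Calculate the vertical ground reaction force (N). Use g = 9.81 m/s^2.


GRF = m * (g + a)
GRF = 109 * (9.81 + 1.16)
GRF = 109 * 10.9700
GRF = 1195.7300


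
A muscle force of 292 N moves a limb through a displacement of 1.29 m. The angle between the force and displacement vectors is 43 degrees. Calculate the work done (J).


W = F * d * cos(theta)
theta = 43 deg = 0.7505 rad
cos(theta) = 0.7314
W = 292 * 1.29 * 0.7314
W = 275.4863


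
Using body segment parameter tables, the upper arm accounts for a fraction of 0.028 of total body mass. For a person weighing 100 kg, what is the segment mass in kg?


m_segment = body_mass * fraction
m_segment = 100 * 0.028
m_segment = 2.8000


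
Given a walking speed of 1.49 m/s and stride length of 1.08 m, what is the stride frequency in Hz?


f = v / stride_length
f = 1.49 / 1.08
f = 1.3796


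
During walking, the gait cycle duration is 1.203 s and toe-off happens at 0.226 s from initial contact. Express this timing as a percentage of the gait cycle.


pct = (event_time / cycle_time) * 100
pct = (0.226 / 1.203) * 100
ratio = 0.1879
pct = 18.7864


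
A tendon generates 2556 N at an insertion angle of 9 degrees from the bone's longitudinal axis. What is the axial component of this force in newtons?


F_eff = F_tendon * cos(theta)
theta = 9 deg = 0.1571 rad
cos(theta) = 0.9877
F_eff = 2556 * 0.9877
F_eff = 2524.5314


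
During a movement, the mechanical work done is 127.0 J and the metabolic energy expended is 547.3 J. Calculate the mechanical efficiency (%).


eta = (W_mech / E_meta) * 100
eta = (127.0 / 547.3) * 100
ratio = 0.2320
eta = 23.2048


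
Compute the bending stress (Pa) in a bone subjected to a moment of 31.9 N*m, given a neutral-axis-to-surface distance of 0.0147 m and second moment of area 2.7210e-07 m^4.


sigma = M * c / I
sigma = 31.9 * 0.0147 / 2.7210e-07
M * c = 0.4689
sigma = 1.7234e+06


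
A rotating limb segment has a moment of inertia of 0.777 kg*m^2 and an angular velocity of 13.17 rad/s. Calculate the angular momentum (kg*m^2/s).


L = I * omega
L = 0.777 * 13.17
L = 10.2331


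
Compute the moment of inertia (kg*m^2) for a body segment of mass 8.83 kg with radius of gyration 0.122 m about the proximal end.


I = m * k^2
I = 8.83 * 0.122^2
k^2 = 0.0149
I = 0.1314


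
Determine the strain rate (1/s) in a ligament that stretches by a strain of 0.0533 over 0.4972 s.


strain_rate = delta_strain / delta_t
strain_rate = 0.0533 / 0.4972
strain_rate = 0.1072


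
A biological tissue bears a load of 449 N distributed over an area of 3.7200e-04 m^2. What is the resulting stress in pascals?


stress = F / A
stress = 449 / 3.7200e-04
stress = 1.2070e+06


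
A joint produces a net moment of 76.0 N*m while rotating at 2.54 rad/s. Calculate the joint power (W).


P = M * omega
P = 76.0 * 2.54
P = 193.0400


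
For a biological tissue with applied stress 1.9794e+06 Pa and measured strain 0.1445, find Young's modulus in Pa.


E = stress / strain
E = 1.9794e+06 / 0.1445
E = 1.3698e+07


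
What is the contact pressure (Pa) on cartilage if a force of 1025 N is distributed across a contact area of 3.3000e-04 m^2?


P = F / A
P = 1025 / 3.3000e-04
P = 3.1061e+06


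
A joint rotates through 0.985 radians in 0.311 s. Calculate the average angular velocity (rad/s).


omega = delta_theta / delta_t
omega = 0.985 / 0.311
omega = 3.1672


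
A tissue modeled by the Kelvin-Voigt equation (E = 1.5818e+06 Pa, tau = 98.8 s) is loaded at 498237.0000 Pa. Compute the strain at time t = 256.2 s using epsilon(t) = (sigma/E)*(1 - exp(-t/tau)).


epsilon(t) = (sigma/E) * (1 - exp(-t/tau))
sigma/E = 498237.0000 / 1.5818e+06 = 0.3150
exp(-t/tau) = exp(-256.2 / 98.8) = 0.0748
epsilon = 0.3150 * (1 - 0.0748)
epsilon = 0.2914


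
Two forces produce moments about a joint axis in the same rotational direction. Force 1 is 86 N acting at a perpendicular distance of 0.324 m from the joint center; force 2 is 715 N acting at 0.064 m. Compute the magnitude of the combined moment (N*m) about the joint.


M = F1 * d1 + F2 * d2
M = 86 * 0.324 + 715 * 0.064
M = 27.8640 + 45.7600
M = 73.6240


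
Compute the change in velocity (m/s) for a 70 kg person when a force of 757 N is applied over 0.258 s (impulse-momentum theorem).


J = F * dt = 757 * 0.258 = 195.3060 N*s
delta_v = J / m
delta_v = 195.3060 / 70
delta_v = 2.7901


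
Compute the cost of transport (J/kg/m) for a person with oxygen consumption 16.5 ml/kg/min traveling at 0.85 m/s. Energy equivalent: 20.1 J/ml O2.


Power per kg = VO2 * 20.1 / 60
Power per kg = 16.5 * 20.1 / 60 = 5.5275 W/kg
Cost = power_per_kg / speed
Cost = 5.5275 / 0.85
Cost = 6.5029


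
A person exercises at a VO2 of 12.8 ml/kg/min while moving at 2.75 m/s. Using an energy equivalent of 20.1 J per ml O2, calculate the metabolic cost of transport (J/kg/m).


Power per kg = VO2 * 20.1 / 60
Power per kg = 12.8 * 20.1 / 60 = 4.2880 W/kg
Cost = power_per_kg / speed
Cost = 4.2880 / 2.75
Cost = 1.5593


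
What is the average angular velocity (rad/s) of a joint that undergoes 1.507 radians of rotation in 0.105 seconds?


omega = delta_theta / delta_t
omega = 1.507 / 0.105
omega = 14.3524


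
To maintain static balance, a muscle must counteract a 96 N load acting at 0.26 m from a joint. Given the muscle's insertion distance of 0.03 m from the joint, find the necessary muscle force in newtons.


F_muscle = W * d_load / d_muscle
F_muscle = 96 * 0.26 / 0.03
Numerator = 24.9600
F_muscle = 832.0000


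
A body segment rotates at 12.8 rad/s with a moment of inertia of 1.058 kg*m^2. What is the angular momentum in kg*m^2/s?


L = I * omega
L = 1.058 * 12.8
L = 13.5424


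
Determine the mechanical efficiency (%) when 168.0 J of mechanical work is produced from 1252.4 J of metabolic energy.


eta = (W_mech / E_meta) * 100
eta = (168.0 / 1252.4) * 100
ratio = 0.1341
eta = 13.4142


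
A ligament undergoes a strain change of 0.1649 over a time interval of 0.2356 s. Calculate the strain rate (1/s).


strain_rate = delta_strain / delta_t
strain_rate = 0.1649 / 0.2356
strain_rate = 0.6999


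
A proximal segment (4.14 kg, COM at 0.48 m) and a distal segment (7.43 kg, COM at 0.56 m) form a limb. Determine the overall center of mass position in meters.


COM = (m1*x1 + m2*x2) / (m1 + m2)
COM = (4.14*0.48 + 7.43*0.56) / (4.14 + 7.43)
Numerator = 6.1480
Denominator = 11.5700
COM = 0.5314


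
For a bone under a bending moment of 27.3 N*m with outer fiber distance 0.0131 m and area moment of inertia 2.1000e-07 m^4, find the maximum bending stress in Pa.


sigma = M * c / I
sigma = 27.3 * 0.0131 / 2.1000e-07
M * c = 0.3576
sigma = 1.7030e+06


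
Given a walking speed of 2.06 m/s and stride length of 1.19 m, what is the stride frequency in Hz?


f = v / stride_length
f = 2.06 / 1.19
f = 1.7311


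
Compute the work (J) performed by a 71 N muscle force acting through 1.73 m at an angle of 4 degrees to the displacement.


W = F * d * cos(theta)
theta = 4 deg = 0.0698 rad
cos(theta) = 0.9976
W = 71 * 1.73 * 0.9976
W = 122.5308


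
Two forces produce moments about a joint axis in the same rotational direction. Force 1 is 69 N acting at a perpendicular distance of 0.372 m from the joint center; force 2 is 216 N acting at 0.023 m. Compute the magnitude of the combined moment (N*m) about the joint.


M = F1 * d1 + F2 * d2
M = 69 * 0.372 + 216 * 0.023
M = 25.6680 + 4.9680
M = 30.6360


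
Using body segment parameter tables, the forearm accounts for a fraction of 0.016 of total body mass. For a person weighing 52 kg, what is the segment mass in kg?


m_segment = body_mass * fraction
m_segment = 52 * 0.016
m_segment = 0.8320


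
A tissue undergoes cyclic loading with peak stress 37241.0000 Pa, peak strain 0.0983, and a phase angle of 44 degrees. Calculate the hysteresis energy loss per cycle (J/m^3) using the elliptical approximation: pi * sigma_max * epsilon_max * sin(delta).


E_loss = pi * sigma_max * epsilon_max * sin(delta)
delta = 44 deg = 0.7679 rad
sin(delta) = 0.6947
E_loss = pi * 37241.0000 * 0.0983 * 0.6947
E_loss = 7989.0658


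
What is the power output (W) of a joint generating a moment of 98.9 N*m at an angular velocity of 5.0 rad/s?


P = M * omega
P = 98.9 * 5.0
P = 494.5000


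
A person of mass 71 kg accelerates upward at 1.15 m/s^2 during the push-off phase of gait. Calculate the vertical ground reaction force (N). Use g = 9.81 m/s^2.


GRF = m * (g + a)
GRF = 71 * (9.81 + 1.15)
GRF = 71 * 10.9600
GRF = 778.1600


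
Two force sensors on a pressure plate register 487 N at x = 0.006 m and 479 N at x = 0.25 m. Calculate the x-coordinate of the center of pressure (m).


COP_x = (F1*x1 + F2*x2) / (F1 + F2)
COP_x = (487*0.006 + 479*0.25) / (487 + 479)
Numerator = 122.6720
Denominator = 966
COP_x = 0.1270


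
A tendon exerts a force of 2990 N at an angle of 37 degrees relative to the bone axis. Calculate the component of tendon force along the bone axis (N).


F_eff = F_tendon * cos(theta)
theta = 37 deg = 0.6458 rad
cos(theta) = 0.7986
F_eff = 2990 * 0.7986
F_eff = 2387.9202


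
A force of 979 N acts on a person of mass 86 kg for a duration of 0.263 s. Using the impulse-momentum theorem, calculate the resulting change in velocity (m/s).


J = F * dt = 979 * 0.263 = 257.4770 N*s
delta_v = J / m
delta_v = 257.4770 / 86
delta_v = 2.9939


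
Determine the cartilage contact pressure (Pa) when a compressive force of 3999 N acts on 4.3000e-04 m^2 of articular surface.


P = F / A
P = 3999 / 4.3000e-04
P = 9.3000e+06


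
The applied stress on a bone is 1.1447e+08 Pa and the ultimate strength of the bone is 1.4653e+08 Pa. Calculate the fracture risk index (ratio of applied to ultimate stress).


FRI = applied / ultimate
FRI = 1.1447e+08 / 1.4653e+08
FRI = 0.7812


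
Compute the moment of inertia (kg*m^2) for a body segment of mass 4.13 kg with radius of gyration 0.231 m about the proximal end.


I = m * k^2
I = 4.13 * 0.231^2
k^2 = 0.0534
I = 0.2204


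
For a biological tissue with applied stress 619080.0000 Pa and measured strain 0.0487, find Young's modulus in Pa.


E = stress / strain
E = 619080.0000 / 0.0487
E = 1.2712e+07


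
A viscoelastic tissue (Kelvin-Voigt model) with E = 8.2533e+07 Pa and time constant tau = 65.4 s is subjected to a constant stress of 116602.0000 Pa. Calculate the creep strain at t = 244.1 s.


epsilon(t) = (sigma/E) * (1 - exp(-t/tau))
sigma/E = 116602.0000 / 8.2533e+07 = 0.0014
exp(-t/tau) = exp(-244.1 / 65.4) = 0.0239
epsilon = 0.0014 * (1 - 0.0239)
epsilon = 0.0014


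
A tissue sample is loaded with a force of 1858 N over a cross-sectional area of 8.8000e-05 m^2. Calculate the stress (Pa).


stress = F / A
stress = 1858 / 8.8000e-05
stress = 2.1114e+07


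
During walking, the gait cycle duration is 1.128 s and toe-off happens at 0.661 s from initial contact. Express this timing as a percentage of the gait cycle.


pct = (event_time / cycle_time) * 100
pct = (0.661 / 1.128) * 100
ratio = 0.5860
pct = 58.5993


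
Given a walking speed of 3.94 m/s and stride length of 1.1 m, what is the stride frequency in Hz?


f = v / stride_length
f = 3.94 / 1.1
f = 3.5818


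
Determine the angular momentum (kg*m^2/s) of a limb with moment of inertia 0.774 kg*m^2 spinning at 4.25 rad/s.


L = I * omega
L = 0.774 * 4.25
L = 3.2895


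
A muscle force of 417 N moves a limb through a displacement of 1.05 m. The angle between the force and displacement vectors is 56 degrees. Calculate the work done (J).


W = F * d * cos(theta)
theta = 56 deg = 0.9774 rad
cos(theta) = 0.5592
W = 417 * 1.05 * 0.5592
W = 244.8426


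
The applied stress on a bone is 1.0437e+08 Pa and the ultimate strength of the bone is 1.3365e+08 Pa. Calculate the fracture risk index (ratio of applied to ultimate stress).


FRI = applied / ultimate
FRI = 1.0437e+08 / 1.3365e+08
FRI = 0.7809


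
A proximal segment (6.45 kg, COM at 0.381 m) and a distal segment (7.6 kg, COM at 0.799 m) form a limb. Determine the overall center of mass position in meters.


COM = (m1*x1 + m2*x2) / (m1 + m2)
COM = (6.45*0.381 + 7.6*0.799) / (6.45 + 7.6)
Numerator = 8.5298
Denominator = 14.0500
COM = 0.6071


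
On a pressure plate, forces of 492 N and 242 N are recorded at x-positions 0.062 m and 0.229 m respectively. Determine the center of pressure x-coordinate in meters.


COP_x = (F1*x1 + F2*x2) / (F1 + F2)
COP_x = (492*0.062 + 242*0.229) / (492 + 242)
Numerator = 85.9220
Denominator = 734
COP_x = 0.1171


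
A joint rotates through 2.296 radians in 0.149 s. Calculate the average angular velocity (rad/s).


omega = delta_theta / delta_t
omega = 2.296 / 0.149
omega = 15.4094


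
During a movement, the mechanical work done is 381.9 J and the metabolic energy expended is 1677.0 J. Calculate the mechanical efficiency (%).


eta = (W_mech / E_meta) * 100
eta = (381.9 / 1677.0) * 100
ratio = 0.2277
eta = 22.7728


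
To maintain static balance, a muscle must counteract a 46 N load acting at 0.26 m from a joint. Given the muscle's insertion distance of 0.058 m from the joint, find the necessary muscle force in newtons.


F_muscle = W * d_load / d_muscle
F_muscle = 46 * 0.26 / 0.058
Numerator = 11.9600
F_muscle = 206.2069


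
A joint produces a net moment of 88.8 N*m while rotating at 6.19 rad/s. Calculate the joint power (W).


P = M * omega
P = 88.8 * 6.19
P = 549.6720


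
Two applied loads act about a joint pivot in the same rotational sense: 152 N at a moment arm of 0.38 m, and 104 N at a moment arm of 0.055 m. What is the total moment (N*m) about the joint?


M = F1 * d1 + F2 * d2
M = 152 * 0.38 + 104 * 0.055
M = 57.7600 + 5.7200
M = 63.4800


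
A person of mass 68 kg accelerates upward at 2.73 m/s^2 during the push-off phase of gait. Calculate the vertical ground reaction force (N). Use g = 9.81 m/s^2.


GRF = m * (g + a)
GRF = 68 * (9.81 + 2.73)
GRF = 68 * 12.5400
GRF = 852.7200


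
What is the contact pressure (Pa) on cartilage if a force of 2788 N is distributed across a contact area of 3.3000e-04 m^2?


P = F / A
P = 2788 / 3.3000e-04
P = 8.4485e+06


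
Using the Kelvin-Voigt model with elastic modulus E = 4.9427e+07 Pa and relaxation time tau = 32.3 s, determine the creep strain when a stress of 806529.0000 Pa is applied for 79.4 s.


epsilon(t) = (sigma/E) * (1 - exp(-t/tau))
sigma/E = 806529.0000 / 4.9427e+07 = 0.0163
exp(-t/tau) = exp(-79.4 / 32.3) = 0.0856
epsilon = 0.0163 * (1 - 0.0856)
epsilon = 0.0149


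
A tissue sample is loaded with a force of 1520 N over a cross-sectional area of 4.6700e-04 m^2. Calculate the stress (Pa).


stress = F / A
stress = 1520 / 4.6700e-04
stress = 3.2548e+06


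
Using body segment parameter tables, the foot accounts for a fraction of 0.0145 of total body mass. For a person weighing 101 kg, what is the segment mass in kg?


m_segment = body_mass * fraction
m_segment = 101 * 0.0145
m_segment = 1.4645


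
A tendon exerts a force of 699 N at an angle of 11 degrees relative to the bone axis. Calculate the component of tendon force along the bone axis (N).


F_eff = F_tendon * cos(theta)
theta = 11 deg = 0.1920 rad
cos(theta) = 0.9816
F_eff = 699 * 0.9816
F_eff = 686.1574


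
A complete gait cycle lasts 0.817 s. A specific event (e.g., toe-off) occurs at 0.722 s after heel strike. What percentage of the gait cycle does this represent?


pct = (event_time / cycle_time) * 100
pct = (0.722 / 0.817) * 100
ratio = 0.8837
pct = 88.3721


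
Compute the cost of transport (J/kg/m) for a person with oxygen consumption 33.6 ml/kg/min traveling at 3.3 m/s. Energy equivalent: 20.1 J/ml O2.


Power per kg = VO2 * 20.1 / 60
Power per kg = 33.6 * 20.1 / 60 = 11.2560 W/kg
Cost = power_per_kg / speed
Cost = 11.2560 / 3.3
Cost = 3.4109


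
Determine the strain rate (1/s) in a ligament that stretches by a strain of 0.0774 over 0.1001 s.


strain_rate = delta_strain / delta_t
strain_rate = 0.0774 / 0.1001
strain_rate = 0.7732


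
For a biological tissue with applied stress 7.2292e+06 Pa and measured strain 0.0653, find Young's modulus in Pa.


E = stress / strain
E = 7.2292e+06 / 0.0653
E = 1.1071e+08


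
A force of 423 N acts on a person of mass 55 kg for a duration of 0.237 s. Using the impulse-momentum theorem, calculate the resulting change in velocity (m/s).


J = F * dt = 423 * 0.237 = 100.2510 N*s
delta_v = J / m
delta_v = 100.2510 / 55
delta_v = 1.8227


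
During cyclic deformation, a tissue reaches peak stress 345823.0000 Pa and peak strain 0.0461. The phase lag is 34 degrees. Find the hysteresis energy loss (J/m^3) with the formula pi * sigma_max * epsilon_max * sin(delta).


E_loss = pi * sigma_max * epsilon_max * sin(delta)
delta = 34 deg = 0.5934 rad
sin(delta) = 0.5592
E_loss = pi * 345823.0000 * 0.0461 * 0.5592
E_loss = 28006.9827


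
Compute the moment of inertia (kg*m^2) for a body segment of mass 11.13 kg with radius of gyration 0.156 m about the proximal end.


I = m * k^2
I = 11.13 * 0.156^2
k^2 = 0.0243
I = 0.2709


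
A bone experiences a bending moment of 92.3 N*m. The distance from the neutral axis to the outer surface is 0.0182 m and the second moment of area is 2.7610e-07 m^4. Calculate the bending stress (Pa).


sigma = M * c / I
sigma = 92.3 * 0.0182 / 2.7610e-07
M * c = 1.6799
sigma = 6.0842e+06


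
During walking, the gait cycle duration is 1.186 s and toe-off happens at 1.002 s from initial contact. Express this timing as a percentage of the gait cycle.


pct = (event_time / cycle_time) * 100
pct = (1.002 / 1.186) * 100
ratio = 0.8449
pct = 84.4857


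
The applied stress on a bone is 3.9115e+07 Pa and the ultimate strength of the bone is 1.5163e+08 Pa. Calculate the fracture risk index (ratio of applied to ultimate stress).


FRI = applied / ultimate
FRI = 3.9115e+07 / 1.5163e+08
FRI = 0.2580


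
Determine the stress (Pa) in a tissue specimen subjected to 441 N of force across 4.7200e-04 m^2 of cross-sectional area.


stress = F / A
stress = 441 / 4.7200e-04
stress = 934322.0339


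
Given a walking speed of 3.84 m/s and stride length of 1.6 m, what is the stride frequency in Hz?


f = v / stride_length
f = 3.84 / 1.6
f = 2.4000


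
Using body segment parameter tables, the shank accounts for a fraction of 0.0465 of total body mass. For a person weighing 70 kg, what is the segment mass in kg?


m_segment = body_mass * fraction
m_segment = 70 * 0.0465
m_segment = 3.2550


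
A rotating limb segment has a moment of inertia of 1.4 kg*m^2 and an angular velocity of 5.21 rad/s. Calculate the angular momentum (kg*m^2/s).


L = I * omega
L = 1.4 * 5.21
L = 7.2940


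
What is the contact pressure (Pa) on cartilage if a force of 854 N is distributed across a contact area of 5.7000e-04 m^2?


P = F / A
P = 854 / 5.7000e-04
P = 1.4982e+06


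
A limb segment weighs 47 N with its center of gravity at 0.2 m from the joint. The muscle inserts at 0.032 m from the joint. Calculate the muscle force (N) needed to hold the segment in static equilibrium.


F_muscle = W * d_load / d_muscle
F_muscle = 47 * 0.2 / 0.032
Numerator = 9.4000
F_muscle = 293.7500


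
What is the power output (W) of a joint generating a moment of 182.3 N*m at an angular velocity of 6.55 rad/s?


P = M * omega
P = 182.3 * 6.55
P = 1194.0650


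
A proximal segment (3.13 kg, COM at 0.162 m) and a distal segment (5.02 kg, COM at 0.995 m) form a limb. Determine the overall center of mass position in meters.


COM = (m1*x1 + m2*x2) / (m1 + m2)
COM = (3.13*0.162 + 5.02*0.995) / (3.13 + 5.02)
Numerator = 5.5020
Denominator = 8.1500
COM = 0.6751


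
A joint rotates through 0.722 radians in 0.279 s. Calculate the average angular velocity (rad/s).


omega = delta_theta / delta_t
omega = 0.722 / 0.279
omega = 2.5878


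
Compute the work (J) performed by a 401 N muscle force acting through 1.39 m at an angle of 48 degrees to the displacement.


W = F * d * cos(theta)
theta = 48 deg = 0.8378 rad
cos(theta) = 0.6691
W = 401 * 1.39 * 0.6691
W = 372.9667


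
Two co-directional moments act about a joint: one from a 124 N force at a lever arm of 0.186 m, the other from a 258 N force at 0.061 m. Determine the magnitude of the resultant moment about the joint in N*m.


M = F1 * d1 + F2 * d2
M = 124 * 0.186 + 258 * 0.061
M = 23.0640 + 15.7380
M = 38.8020


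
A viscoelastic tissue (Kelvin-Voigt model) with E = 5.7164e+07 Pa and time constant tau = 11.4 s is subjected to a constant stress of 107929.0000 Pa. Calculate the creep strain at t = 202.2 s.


epsilon(t) = (sigma/E) * (1 - exp(-t/tau))
sigma/E = 107929.0000 / 5.7164e+07 = 0.0019
exp(-t/tau) = exp(-202.2 / 11.4) = 1.9815e-08
epsilon = 0.0019 * (1 - 1.9815e-08)
epsilon = 0.0019


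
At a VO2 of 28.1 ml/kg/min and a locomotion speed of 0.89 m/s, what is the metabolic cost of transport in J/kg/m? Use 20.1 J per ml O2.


Power per kg = VO2 * 20.1 / 60
Power per kg = 28.1 * 20.1 / 60 = 9.4135 W/kg
Cost = power_per_kg / speed
Cost = 9.4135 / 0.89
Cost = 10.5770


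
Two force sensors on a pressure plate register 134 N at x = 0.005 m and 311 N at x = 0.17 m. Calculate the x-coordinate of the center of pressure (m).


COP_x = (F1*x1 + F2*x2) / (F1 + F2)
COP_x = (134*0.005 + 311*0.17) / (134 + 311)
Numerator = 53.5400
Denominator = 445
COP_x = 0.1203


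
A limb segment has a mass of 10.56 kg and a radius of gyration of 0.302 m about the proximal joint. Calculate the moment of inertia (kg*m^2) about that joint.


I = m * k^2
I = 10.56 * 0.302^2
k^2 = 0.0912
I = 0.9631


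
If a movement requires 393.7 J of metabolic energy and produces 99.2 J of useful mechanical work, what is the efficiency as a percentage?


eta = (W_mech / E_meta) * 100
eta = (99.2 / 393.7) * 100
ratio = 0.2520
eta = 25.1969


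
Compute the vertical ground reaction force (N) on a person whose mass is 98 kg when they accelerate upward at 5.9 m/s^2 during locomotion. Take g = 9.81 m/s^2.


GRF = m * (g + a)
GRF = 98 * (9.81 + 5.9)
GRF = 98 * 15.7100
GRF = 1539.5800


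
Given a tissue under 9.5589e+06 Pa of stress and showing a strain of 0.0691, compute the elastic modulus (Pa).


E = stress / strain
E = 9.5589e+06 / 0.0691
E = 1.3833e+08


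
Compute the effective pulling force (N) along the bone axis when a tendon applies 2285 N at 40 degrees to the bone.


F_eff = F_tendon * cos(theta)
theta = 40 deg = 0.6981 rad
cos(theta) = 0.7660
F_eff = 2285 * 0.7660
F_eff = 1750.4116


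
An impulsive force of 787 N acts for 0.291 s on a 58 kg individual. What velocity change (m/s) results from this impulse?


J = F * dt = 787 * 0.291 = 229.0170 N*s
delta_v = J / m
delta_v = 229.0170 / 58
delta_v = 3.9486


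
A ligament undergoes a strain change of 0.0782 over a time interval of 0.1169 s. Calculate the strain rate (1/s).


strain_rate = delta_strain / delta_t
strain_rate = 0.0782 / 0.1169
strain_rate = 0.6689


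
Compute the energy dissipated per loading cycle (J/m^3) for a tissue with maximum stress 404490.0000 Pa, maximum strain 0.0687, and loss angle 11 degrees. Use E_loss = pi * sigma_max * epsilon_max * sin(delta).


E_loss = pi * sigma_max * epsilon_max * sin(delta)
delta = 11 deg = 0.1920 rad
sin(delta) = 0.1908
E_loss = pi * 404490.0000 * 0.0687 * 0.1908
E_loss = 16657.6313


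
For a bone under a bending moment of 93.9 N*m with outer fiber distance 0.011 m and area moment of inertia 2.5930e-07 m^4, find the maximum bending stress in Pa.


sigma = M * c / I
sigma = 93.9 * 0.011 / 2.5930e-07
M * c = 1.0329
sigma = 3.9834e+06


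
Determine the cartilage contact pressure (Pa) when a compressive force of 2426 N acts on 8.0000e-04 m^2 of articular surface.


P = F / A
P = 2426 / 8.0000e-04
P = 3.0325e+06


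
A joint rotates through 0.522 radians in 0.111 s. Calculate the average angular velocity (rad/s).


omega = delta_theta / delta_t
omega = 0.522 / 0.111
omega = 4.7027


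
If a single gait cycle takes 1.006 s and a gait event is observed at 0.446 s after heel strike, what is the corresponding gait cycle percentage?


pct = (event_time / cycle_time) * 100
pct = (0.446 / 1.006) * 100
ratio = 0.4433
pct = 44.3340


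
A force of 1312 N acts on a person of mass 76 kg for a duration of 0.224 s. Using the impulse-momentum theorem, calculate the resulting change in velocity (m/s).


J = F * dt = 1312 * 0.224 = 293.8880 N*s
delta_v = J / m
delta_v = 293.8880 / 76
delta_v = 3.8669


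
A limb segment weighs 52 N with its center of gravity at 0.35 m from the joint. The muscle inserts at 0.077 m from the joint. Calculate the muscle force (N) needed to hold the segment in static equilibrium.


F_muscle = W * d_load / d_muscle
F_muscle = 52 * 0.35 / 0.077
Numerator = 18.2000
F_muscle = 236.3636


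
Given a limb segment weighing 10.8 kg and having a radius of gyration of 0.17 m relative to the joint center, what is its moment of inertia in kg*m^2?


I = m * k^2
I = 10.8 * 0.17^2
k^2 = 0.0289
I = 0.3121


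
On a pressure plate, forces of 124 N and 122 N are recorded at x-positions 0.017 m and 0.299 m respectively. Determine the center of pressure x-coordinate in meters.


COP_x = (F1*x1 + F2*x2) / (F1 + F2)
COP_x = (124*0.017 + 122*0.299) / (124 + 122)
Numerator = 38.5860
Denominator = 246
COP_x = 0.1569


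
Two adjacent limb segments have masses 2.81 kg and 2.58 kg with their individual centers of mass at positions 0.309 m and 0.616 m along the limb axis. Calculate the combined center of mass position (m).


COM = (m1*x1 + m2*x2) / (m1 + m2)
COM = (2.81*0.309 + 2.58*0.616) / (2.81 + 2.58)
Numerator = 2.4576
Denominator = 5.3900
COM = 0.4559


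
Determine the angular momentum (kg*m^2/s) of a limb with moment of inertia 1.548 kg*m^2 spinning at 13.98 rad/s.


L = I * omega
L = 1.548 * 13.98
L = 21.6410


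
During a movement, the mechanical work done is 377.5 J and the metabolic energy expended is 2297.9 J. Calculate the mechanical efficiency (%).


eta = (W_mech / E_meta) * 100
eta = (377.5 / 2297.9) * 100
ratio = 0.1643
eta = 16.4280


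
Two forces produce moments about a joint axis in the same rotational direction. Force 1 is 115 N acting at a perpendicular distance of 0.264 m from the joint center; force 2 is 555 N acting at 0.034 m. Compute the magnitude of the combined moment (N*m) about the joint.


M = F1 * d1 + F2 * d2
M = 115 * 0.264 + 555 * 0.034
M = 30.3600 + 18.8700
M = 49.2300
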